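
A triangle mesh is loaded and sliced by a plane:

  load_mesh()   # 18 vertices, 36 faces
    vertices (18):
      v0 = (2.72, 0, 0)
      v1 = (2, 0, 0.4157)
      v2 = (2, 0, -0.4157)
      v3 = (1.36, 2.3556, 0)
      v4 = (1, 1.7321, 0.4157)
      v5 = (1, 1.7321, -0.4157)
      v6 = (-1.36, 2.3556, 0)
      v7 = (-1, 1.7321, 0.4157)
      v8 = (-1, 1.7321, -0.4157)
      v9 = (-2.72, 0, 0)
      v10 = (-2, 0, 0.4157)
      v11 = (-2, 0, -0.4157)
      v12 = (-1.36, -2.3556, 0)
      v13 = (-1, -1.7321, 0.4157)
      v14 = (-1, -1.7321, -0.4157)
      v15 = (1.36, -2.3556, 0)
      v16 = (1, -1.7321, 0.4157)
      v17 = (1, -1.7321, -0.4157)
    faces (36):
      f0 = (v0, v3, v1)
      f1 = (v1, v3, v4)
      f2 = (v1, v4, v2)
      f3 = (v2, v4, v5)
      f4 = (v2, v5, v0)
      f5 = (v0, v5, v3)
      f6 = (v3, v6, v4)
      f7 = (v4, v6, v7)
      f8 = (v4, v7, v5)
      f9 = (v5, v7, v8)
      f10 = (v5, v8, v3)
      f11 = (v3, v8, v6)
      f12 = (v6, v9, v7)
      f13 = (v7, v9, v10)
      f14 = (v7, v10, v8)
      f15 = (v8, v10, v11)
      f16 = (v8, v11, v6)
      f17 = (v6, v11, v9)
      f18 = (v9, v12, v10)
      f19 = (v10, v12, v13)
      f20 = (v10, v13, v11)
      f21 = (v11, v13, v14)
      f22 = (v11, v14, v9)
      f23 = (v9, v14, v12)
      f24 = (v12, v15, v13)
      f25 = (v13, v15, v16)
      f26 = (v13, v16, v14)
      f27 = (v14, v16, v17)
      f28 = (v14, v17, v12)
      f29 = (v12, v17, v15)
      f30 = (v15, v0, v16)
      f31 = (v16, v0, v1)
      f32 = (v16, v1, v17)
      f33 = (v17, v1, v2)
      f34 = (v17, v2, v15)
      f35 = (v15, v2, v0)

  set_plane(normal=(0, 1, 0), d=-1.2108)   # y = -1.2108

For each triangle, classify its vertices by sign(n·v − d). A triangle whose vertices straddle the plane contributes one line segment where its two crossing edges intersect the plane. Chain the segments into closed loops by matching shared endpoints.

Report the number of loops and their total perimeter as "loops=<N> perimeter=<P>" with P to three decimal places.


Straddling triangles (12 of 36):
  (v9,v12,v10) [+-+] → (-2.02095, -1.2108, 0)–(-1.67103, -1.2108, 0.202026)  len=0.4040
  (v10,v12,v13) [+--] → (-1.67103, -1.2108, 0.202026)–(-1.30096, -1.2108, 0.4157)  len=0.4273
  (v10,v13,v11) [+-+] → (-1.30096, -1.2108, 0.4157)–(-1.30096, -1.2108, 0.165478)  len=0.2502
  (v11,v13,v14) [+--] → (-1.30096, -1.2108, 0.165478)–(-1.30096, -1.2108, -0.4157)  len=0.5812
  (v11,v14,v9) [+-+] → (-1.30096, -1.2108, -0.4157)–(-1.51766, -1.2108, -0.290589)  len=0.2502
  (v9,v14,v12) [+--] → (-1.51766, -1.2108, -0.290589)–(-2.02095, -1.2108, 0)  len=0.5812
  (v15,v0,v16) [-+-] → (2.02095, -1.2108, 0)–(1.51766, -1.2108, 0.290589)  len=0.5812
  (v16,v0,v1) [-++] → (1.51766, -1.2108, 0.290589)–(1.30096, -1.2108, 0.4157)  len=0.2502
  (v16,v1,v17) [-+-] → (1.30096, -1.2108, 0.4157)–(1.30096, -1.2108, -0.165478)  len=0.5812
  (v17,v1,v2) [-++] → (1.30096, -1.2108, -0.165478)–(1.30096, -1.2108, -0.4157)  len=0.2502
  (v17,v2,v15) [-+-] → (1.30096, -1.2108, -0.4157)–(1.67103, -1.2108, -0.202026)  len=0.4273
  (v15,v2,v0) [-++] → (1.67103, -1.2108, -0.202026)–(2.02095, -1.2108, 0)  len=0.4040

Chained into 2 loop(s):
  loop 1: 6 segments, perimeter = 2.4941
  loop 2: 6 segments, perimeter = 2.4941
Total perimeter = 4.988

loops=2 perimeter=4.988


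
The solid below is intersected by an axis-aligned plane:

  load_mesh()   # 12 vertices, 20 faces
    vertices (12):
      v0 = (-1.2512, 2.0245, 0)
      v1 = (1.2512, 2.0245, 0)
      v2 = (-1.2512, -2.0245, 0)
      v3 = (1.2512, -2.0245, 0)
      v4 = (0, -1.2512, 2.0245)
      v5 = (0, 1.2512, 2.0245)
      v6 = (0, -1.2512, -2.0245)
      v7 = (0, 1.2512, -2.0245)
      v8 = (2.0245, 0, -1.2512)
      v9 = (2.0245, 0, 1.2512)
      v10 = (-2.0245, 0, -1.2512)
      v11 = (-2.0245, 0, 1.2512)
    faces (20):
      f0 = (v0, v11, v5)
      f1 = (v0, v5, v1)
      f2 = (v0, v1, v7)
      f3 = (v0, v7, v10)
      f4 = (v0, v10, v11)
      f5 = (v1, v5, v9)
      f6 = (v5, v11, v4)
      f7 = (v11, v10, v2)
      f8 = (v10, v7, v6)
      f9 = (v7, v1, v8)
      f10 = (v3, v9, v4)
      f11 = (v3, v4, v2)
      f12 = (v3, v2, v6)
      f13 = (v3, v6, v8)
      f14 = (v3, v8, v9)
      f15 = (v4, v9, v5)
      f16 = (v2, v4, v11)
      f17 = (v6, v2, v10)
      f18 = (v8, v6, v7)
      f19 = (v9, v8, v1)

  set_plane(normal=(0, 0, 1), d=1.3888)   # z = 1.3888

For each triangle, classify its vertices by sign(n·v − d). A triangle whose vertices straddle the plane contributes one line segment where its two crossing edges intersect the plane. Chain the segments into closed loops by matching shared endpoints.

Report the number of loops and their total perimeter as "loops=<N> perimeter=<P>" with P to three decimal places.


Straddling triangles (8 of 20):
  (v0,v11,v5) [--+] → (-1.66426, 0.222637, 1.3888)–(-0.392881, 1.49402, 1.3888)  len=1.7980
  (v0,v5,v1) [-+-] → (-0.392881, 1.49402, 1.3888)–(0.392881, 1.49402, 1.3888)  len=0.7858
  (v1,v5,v9) [-+-] → (0.392881, 1.49402, 1.3888)–(1.66426, 0.222637, 1.3888)  len=1.7980
  (v5,v11,v4) [+-+] → (-1.66426, 0.222637, 1.3888)–(-1.66426, -0.222637, 1.3888)  len=0.4453
  (v3,v9,v4) [--+] → (1.66426, -0.222637, 1.3888)–(0.392881, -1.49402, 1.3888)  len=1.7980
  (v3,v4,v2) [-+-] → (0.392881, -1.49402, 1.3888)–(-0.392881, -1.49402, 1.3888)  len=0.7858
  (v4,v9,v5) [+-+] → (1.66426, -0.222637, 1.3888)–(1.66426, 0.222637, 1.3888)  len=0.4453
  (v2,v4,v11) [-+-] → (-0.392881, -1.49402, 1.3888)–(-1.66426, -0.222637, 1.3888)  len=1.7980

Chained into 1 loop(s):
  loop 1: 8 segments, perimeter = 9.6541
Total perimeter = 9.654

loops=1 perimeter=9.654


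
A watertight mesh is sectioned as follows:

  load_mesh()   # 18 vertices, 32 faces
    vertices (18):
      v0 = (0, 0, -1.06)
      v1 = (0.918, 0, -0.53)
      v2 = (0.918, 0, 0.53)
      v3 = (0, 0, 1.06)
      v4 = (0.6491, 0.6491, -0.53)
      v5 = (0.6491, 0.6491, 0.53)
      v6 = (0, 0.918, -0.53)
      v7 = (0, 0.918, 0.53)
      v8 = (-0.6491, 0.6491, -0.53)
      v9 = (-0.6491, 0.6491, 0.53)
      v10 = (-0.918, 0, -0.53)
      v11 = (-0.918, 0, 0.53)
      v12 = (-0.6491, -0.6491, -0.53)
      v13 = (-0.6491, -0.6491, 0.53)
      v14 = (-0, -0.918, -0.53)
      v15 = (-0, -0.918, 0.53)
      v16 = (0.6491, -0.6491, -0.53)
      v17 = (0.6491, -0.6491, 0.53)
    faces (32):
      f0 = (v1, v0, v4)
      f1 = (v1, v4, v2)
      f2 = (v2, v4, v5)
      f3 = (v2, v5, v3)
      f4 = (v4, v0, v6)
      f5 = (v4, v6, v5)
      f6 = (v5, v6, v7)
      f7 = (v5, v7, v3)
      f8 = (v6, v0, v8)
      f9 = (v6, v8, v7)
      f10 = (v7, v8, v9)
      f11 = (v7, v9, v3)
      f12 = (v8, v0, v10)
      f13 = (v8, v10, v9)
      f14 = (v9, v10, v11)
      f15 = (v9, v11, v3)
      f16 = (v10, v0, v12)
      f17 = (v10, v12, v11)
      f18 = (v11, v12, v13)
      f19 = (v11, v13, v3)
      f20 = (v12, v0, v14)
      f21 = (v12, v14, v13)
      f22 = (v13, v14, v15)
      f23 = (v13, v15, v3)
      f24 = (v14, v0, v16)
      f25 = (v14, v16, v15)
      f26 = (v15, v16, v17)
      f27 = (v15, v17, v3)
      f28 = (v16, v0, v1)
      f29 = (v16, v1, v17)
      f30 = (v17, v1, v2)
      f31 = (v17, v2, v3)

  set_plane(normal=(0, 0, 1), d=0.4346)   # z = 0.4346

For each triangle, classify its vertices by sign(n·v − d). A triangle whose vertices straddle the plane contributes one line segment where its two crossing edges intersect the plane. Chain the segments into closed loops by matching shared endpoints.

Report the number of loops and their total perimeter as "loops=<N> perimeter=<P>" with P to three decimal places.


Straddling triangles (16 of 32):
  (v1,v4,v2) [--+] → (0.893799, 0.058419, 0.4346)–(0.918, 0, 0.4346)  len=0.0632
  (v2,v4,v5) [+-+] → (0.893799, 0.058419, 0.4346)–(0.6491, 0.6491, 0.4346)  len=0.6394
  (v4,v6,v5) [--+] → (0.590681, 0.673301, 0.4346)–(0.6491, 0.6491, 0.4346)  len=0.0632
  (v5,v6,v7) [+-+] → (0.590681, 0.673301, 0.4346)–(0, 0.918, 0.4346)  len=0.6394
  (v6,v8,v7) [--+] → (-0.058419, 0.893799, 0.4346)–(0, 0.918, 0.4346)  len=0.0632
  (v7,v8,v9) [+-+] → (-0.058419, 0.893799, 0.4346)–(-0.6491, 0.6491, 0.4346)  len=0.6394
  (v8,v10,v9) [--+] → (-0.673301, 0.590681, 0.4346)–(-0.6491, 0.6491, 0.4346)  len=0.0632
  (v9,v10,v11) [+-+] → (-0.673301, 0.590681, 0.4346)–(-0.918, 0, 0.4346)  len=0.6394
  (v10,v12,v11) [--+] → (-0.893799, -0.058419, 0.4346)–(-0.918, 0, 0.4346)  len=0.0632
  (v11,v12,v13) [+-+] → (-0.893799, -0.058419, 0.4346)–(-0.6491, -0.6491, 0.4346)  len=0.6394
  (v12,v14,v13) [--+] → (-0.590681, -0.673301, 0.4346)–(-0.6491, -0.6491, 0.4346)  len=0.0632
  (v13,v14,v15) [+-+] → (-0.590681, -0.673301, 0.4346)–(0, -0.918, 0.4346)  len=0.6394
  (v14,v16,v15) [--+] → (0.058419, -0.893799, 0.4346)–(0, -0.918, 0.4346)  len=0.0632
  (v15,v16,v17) [+-+] → (0.058419, -0.893799, 0.4346)–(0.6491, -0.6491, 0.4346)  len=0.6394
  (v16,v1,v17) [--+] → (0.673301, -0.590681, 0.4346)–(0.6491, -0.6491, 0.4346)  len=0.0632
  (v17,v1,v2) [+-+] → (0.673301, -0.590681, 0.4346)–(0.918, 0, 0.4346)  len=0.6394

Chained into 1 loop(s):
  loop 1: 16 segments, perimeter = 5.6208
Total perimeter = 5.621

loops=1 perimeter=5.621


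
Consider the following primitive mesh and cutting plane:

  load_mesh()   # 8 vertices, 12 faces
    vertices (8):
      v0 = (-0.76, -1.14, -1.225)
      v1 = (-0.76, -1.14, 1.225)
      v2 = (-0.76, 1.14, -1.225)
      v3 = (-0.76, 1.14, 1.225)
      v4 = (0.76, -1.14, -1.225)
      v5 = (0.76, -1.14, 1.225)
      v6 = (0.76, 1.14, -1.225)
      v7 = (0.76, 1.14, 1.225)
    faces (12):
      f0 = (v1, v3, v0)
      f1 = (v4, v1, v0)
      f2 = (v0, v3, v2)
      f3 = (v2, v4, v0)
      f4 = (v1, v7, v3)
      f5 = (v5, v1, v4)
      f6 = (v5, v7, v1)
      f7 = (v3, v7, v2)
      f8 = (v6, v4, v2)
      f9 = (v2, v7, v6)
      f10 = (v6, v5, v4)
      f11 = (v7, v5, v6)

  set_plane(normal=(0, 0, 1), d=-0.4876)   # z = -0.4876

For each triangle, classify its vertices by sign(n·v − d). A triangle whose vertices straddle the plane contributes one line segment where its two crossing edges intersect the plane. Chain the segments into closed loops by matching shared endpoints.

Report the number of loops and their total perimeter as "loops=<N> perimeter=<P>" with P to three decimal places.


loops=1 perimeter=7.600

Straddling triangles (8 of 12):
  (v1,v3,v0) [++-] → (-0.76, -0.453767, -0.4876)–(-0.76, -1.14, -0.4876)  len=0.6862
  (v4,v1,v0) [-+-] → (0.302511, -1.14, -0.4876)–(-0.76, -1.14, -0.4876)  len=1.0625
  (v0,v3,v2) [-+-] → (-0.76, -0.453767, -0.4876)–(-0.76, 1.14, -0.4876)  len=1.5938
  (v5,v1,v4) [++-] → (0.302511, -1.14, -0.4876)–(0.76, -1.14, -0.4876)  len=0.4575
  (v3,v7,v2) [++-] → (-0.302511, 1.14, -0.4876)–(-0.76, 1.14, -0.4876)  len=0.4575
  (v2,v7,v6) [-+-] → (-0.302511, 1.14, -0.4876)–(0.76, 1.14, -0.4876)  len=1.0625
  (v6,v5,v4) [-+-] → (0.76, 0.453767, -0.4876)–(0.76, -1.14, -0.4876)  len=1.5938
  (v7,v5,v6) [++-] → (0.76, 0.453767, -0.4876)–(0.76, 1.14, -0.4876)  len=0.6862

Chained into 1 loop(s):
  loop 1: 8 segments, perimeter = 7.6000
Total perimeter = 7.600


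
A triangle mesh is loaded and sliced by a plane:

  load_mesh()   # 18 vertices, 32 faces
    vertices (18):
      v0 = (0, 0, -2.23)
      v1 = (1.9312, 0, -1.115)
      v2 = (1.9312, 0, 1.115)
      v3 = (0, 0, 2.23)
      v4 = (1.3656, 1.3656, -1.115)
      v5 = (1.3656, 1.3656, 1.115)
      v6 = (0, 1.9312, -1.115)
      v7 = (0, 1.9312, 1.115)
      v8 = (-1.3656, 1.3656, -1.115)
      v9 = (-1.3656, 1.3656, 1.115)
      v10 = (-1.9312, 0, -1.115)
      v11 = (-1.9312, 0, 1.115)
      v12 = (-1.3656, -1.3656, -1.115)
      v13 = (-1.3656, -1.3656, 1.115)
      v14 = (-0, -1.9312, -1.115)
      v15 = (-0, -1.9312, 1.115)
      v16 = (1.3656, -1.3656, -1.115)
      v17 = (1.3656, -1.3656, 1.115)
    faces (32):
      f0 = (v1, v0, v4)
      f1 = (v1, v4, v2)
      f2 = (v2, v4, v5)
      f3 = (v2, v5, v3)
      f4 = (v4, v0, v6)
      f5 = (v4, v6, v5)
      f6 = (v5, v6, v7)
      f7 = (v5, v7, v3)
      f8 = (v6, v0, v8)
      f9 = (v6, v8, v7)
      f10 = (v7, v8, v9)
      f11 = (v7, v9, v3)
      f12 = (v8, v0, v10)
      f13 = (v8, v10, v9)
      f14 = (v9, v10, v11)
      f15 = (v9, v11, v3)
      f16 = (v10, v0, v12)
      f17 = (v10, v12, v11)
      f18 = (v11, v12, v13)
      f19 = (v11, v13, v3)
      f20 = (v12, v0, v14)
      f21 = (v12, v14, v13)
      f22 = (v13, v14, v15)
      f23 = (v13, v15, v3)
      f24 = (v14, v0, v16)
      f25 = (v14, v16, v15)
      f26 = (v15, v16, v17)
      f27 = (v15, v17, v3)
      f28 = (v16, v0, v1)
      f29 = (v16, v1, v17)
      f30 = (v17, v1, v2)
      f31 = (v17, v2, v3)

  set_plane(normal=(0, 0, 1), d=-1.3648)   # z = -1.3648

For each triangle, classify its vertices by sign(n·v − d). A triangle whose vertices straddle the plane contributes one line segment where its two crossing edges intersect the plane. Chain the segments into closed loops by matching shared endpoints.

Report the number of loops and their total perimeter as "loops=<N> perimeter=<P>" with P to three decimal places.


Straddling triangles (8 of 32):
  (v1,v0,v4) [+-+] → (1.49854, 0, -1.3648)–(1.05966, 1.05966, -1.3648)  len=1.1469
  (v4,v0,v6) [+-+] → (1.05966, 1.05966, -1.3648)–(0, 1.49854, -1.3648)  len=1.1469
  (v6,v0,v8) [+-+] → (0, 1.49854, -1.3648)–(-1.05966, 1.05966, -1.3648)  len=1.1469
  (v8,v0,v10) [+-+] → (-1.05966, 1.05966, -1.3648)–(-1.49854, 0, -1.3648)  len=1.1469
  (v10,v0,v12) [+-+] → (-1.49854, 0, -1.3648)–(-1.05966, -1.05966, -1.3648)  len=1.1469
  (v12,v0,v14) [+-+] → (-1.05966, -1.05966, -1.3648)–(0, -1.49854, -1.3648)  len=1.1469
  (v14,v0,v16) [+-+] → (0, -1.49854, -1.3648)–(1.05966, -1.05966, -1.3648)  len=1.1469
  (v16,v0,v1) [+-+] → (1.05966, -1.05966, -1.3648)–(1.49854, 0, -1.3648)  len=1.1469

Chained into 1 loop(s):
  loop 1: 8 segments, perimeter = 9.1756
Total perimeter = 9.176

loops=1 perimeter=9.176


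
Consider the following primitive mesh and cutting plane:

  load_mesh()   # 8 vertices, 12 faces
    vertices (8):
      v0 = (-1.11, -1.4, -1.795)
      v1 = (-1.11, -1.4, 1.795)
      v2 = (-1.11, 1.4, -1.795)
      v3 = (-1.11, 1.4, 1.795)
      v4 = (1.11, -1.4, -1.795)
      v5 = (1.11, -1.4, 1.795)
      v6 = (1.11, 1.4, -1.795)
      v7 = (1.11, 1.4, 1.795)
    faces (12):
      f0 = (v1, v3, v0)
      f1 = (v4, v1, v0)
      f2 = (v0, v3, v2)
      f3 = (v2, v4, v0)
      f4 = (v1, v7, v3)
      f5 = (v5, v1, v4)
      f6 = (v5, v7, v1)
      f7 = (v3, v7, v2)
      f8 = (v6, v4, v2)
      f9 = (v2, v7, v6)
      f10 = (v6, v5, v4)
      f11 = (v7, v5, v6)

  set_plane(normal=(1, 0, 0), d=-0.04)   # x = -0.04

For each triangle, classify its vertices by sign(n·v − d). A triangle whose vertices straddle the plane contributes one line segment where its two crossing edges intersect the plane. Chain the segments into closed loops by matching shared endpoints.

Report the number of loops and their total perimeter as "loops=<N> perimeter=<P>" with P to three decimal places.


loops=1 perimeter=12.780

Straddling triangles (8 of 12):
  (v4,v1,v0) [+--] → (-0.04, -1.4, 0.0646847)–(-0.04, -1.4, -1.795)  len=1.8597
  (v2,v4,v0) [-+-] → (-0.04, 0.0504505, -1.795)–(-0.04, -1.4, -1.795)  len=1.4505
  (v1,v7,v3) [-+-] → (-0.04, -0.0504505, 1.795)–(-0.04, 1.4, 1.795)  len=1.4505
  (v5,v1,v4) [+-+] → (-0.04, -1.4, 1.795)–(-0.04, -1.4, 0.0646847)  len=1.7303
  (v5,v7,v1) [++-] → (-0.04, -0.0504505, 1.795)–(-0.04, -1.4, 1.795)  len=1.3495
  (v3,v7,v2) [-+-] → (-0.04, 1.4, 1.795)–(-0.04, 1.4, -0.0646847)  len=1.8597
  (v6,v4,v2) [++-] → (-0.04, 0.0504505, -1.795)–(-0.04, 1.4, -1.795)  len=1.3495
  (v2,v7,v6) [-++] → (-0.04, 1.4, -0.0646847)–(-0.04, 1.4, -1.795)  len=1.7303

Chained into 1 loop(s):
  loop 1: 8 segments, perimeter = 12.7800
Total perimeter = 12.780


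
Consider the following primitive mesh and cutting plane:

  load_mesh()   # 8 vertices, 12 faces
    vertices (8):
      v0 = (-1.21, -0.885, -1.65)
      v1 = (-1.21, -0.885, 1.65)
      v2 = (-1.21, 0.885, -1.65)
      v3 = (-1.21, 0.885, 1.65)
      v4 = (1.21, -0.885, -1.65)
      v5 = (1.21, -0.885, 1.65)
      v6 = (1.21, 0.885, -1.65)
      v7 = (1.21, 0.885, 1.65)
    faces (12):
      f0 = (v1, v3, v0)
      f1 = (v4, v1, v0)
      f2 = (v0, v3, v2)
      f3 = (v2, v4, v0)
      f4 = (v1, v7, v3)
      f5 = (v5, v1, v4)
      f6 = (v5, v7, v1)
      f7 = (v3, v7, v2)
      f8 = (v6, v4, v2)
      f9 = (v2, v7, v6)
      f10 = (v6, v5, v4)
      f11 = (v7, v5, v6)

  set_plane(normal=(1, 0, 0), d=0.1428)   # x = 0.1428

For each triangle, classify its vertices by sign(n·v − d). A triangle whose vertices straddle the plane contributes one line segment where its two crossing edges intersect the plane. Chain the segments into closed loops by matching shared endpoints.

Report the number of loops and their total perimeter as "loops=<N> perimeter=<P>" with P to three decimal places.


loops=1 perimeter=10.140

Straddling triangles (8 of 12):
  (v4,v1,v0) [+--] → (0.1428, -0.885, -0.194727)–(0.1428, -0.885, -1.65)  len=1.4553
  (v2,v4,v0) [-+-] → (0.1428, -0.104445, -1.65)–(0.1428, -0.885, -1.65)  len=0.7806
  (v1,v7,v3) [-+-] → (0.1428, 0.104445, 1.65)–(0.1428, 0.885, 1.65)  len=0.7806
  (v5,v1,v4) [+-+] → (0.1428, -0.885, 1.65)–(0.1428, -0.885, -0.194727)  len=1.8447
  (v5,v7,v1) [++-] → (0.1428, 0.104445, 1.65)–(0.1428, -0.885, 1.65)  len=0.9894
  (v3,v7,v2) [-+-] → (0.1428, 0.885, 1.65)–(0.1428, 0.885, 0.194727)  len=1.4553
  (v6,v4,v2) [++-] → (0.1428, -0.104445, -1.65)–(0.1428, 0.885, -1.65)  len=0.9894
  (v2,v7,v6) [-++] → (0.1428, 0.885, 0.194727)–(0.1428, 0.885, -1.65)  len=1.8447

Chained into 1 loop(s):
  loop 1: 8 segments, perimeter = 10.1400
Total perimeter = 10.140


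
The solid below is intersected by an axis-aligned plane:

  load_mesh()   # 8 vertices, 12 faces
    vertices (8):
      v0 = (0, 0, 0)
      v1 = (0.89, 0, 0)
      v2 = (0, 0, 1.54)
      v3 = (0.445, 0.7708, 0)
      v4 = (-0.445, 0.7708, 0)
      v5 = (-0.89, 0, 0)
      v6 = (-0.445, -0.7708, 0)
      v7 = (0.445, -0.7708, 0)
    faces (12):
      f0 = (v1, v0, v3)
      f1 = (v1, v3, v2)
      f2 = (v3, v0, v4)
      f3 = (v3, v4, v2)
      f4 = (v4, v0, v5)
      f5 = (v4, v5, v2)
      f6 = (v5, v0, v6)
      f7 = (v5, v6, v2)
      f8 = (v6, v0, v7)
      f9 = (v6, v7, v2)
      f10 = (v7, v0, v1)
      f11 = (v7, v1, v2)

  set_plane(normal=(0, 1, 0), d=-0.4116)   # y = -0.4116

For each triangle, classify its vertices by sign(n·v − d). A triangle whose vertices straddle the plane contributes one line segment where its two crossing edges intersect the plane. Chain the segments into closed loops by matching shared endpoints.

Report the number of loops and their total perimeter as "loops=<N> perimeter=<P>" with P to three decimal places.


loops=1 perimeter=3.438

Straddling triangles (6 of 12):
  (v5,v0,v6) [++-] → (-0.237626, -0.4116, 0)–(-0.652374, -0.4116, 0)  len=0.4147
  (v5,v6,v2) [+-+] → (-0.652374, -0.4116, 0)–(-0.237626, -0.4116, 0.717654)  len=0.8289
  (v6,v0,v7) [-+-] → (-0.237626, -0.4116, 0)–(0.237626, -0.4116, 0)  len=0.4753
  (v6,v7,v2) [--+] → (0.237626, -0.4116, 0.717654)–(-0.237626, -0.4116, 0.717654)  len=0.4753
  (v7,v0,v1) [-++] → (0.237626, -0.4116, 0)–(0.652374, -0.4116, 0)  len=0.4147
  (v7,v1,v2) [-++] → (0.652374, -0.4116, 0)–(0.237626, -0.4116, 0.717654)  len=0.8289

Chained into 1 loop(s):
  loop 1: 6 segments, perimeter = 3.4378
Total perimeter = 3.438


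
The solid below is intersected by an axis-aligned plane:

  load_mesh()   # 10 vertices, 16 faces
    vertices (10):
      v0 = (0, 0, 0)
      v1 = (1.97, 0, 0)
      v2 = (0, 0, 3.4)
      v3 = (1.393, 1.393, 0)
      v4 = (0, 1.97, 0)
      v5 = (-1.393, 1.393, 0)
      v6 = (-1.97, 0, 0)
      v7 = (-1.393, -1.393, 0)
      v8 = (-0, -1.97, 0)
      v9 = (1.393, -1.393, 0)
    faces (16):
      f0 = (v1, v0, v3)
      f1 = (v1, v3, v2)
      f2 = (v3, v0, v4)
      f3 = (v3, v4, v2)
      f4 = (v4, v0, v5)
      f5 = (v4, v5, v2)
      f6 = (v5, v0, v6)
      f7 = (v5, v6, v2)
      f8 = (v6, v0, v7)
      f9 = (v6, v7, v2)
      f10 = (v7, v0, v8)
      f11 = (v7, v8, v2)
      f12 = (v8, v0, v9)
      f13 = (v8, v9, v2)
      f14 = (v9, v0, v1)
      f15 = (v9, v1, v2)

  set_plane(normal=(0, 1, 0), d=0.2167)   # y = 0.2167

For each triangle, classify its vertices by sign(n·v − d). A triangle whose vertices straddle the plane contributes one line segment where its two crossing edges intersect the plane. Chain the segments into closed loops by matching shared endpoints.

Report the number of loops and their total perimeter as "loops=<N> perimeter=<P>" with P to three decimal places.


loops=1 perimeter=10.930

Straddling triangles (8 of 16):
  (v1,v0,v3) [--+] → (0.2167, 0.2167, 0)–(1.88024, 0.2167, 0)  len=1.6635
  (v1,v3,v2) [-+-] → (1.88024, 0.2167, 0)–(0.2167, 0.2167, 2.87108)  len=3.3182
  (v3,v0,v4) [+-+] → (0.2167, 0.2167, 0)–(0, 0.2167, 0)  len=0.2167
  (v3,v4,v2) [++-] → (0, 0.2167, 3.026)–(0.2167, 0.2167, 2.87108)  len=0.2664
  (v4,v0,v5) [+-+] → (0, 0.2167, 0)–(-0.2167, 0.2167, 0)  len=0.2167
  (v4,v5,v2) [++-] → (-0.2167, 0.2167, 2.87108)–(0, 0.2167, 3.026)  len=0.2664
  (v5,v0,v6) [+--] → (-0.2167, 0.2167, 0)–(-1.88024, 0.2167, 0)  len=1.6635
  (v5,v6,v2) [+--] → (-1.88024, 0.2167, 0)–(-0.2167, 0.2167, 2.87108)  len=3.3182

Chained into 1 loop(s):
  loop 1: 8 segments, perimeter = 10.9296
Total perimeter = 10.930


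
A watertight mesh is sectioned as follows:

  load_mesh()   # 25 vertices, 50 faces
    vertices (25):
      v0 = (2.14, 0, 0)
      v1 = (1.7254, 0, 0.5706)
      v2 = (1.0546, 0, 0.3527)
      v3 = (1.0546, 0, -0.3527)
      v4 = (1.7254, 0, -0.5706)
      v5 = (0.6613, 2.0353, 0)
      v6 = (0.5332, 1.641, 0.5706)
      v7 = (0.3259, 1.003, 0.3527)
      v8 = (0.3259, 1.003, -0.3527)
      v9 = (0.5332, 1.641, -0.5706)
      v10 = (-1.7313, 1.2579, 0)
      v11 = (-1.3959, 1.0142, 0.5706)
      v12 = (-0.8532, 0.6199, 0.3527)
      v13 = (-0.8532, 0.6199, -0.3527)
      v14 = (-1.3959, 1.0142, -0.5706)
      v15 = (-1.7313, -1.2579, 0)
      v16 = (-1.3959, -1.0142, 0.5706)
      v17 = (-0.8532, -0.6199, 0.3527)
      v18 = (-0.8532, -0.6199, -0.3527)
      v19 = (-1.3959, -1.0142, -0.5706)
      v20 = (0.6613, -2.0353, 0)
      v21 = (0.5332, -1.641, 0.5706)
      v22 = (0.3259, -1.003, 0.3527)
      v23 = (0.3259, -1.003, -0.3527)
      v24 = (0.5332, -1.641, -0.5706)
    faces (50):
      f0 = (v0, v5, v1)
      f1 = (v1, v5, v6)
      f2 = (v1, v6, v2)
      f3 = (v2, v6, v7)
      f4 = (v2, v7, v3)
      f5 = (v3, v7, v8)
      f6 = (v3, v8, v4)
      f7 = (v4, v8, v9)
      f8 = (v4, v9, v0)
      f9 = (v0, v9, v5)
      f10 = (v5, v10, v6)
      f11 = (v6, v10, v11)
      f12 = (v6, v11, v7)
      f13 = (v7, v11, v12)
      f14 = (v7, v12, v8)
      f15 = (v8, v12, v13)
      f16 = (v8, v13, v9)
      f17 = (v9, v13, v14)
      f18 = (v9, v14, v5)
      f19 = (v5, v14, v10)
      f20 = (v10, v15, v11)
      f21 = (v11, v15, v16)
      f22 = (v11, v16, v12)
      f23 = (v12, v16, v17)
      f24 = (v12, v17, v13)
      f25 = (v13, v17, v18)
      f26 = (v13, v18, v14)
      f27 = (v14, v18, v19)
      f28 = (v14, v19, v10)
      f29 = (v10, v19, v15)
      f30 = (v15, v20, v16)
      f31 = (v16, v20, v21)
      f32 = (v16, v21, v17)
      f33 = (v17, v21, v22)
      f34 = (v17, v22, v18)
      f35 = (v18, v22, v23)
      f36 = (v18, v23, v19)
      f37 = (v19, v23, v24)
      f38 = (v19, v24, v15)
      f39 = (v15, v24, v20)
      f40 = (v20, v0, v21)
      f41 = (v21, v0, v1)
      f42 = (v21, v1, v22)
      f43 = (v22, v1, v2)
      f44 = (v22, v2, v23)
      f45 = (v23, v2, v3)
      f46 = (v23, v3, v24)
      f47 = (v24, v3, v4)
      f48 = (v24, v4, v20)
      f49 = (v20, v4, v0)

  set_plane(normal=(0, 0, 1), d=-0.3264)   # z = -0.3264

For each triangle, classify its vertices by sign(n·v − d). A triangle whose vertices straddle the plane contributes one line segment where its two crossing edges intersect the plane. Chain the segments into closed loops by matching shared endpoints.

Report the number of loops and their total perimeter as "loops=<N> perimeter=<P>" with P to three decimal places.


Straddling triangles (20 of 50):
  (v2,v7,v3) [++-] → (1.02743, 0.0373957, -0.3264)–(1.0546, 0, -0.3264)  len=0.0462
  (v3,v7,v8) [-+-] → (1.02743, 0.0373957, -0.3264)–(0.3259, 1.003, -0.3264)  len=1.1935
  (v4,v9,v0) [--+] → (1.22086, 0.9387, -0.3264)–(1.90284, 0, -0.3264)  len=1.1603
  (v0,v9,v5) [+-+] → (1.22086, 0.9387, -0.3264)–(0.588023, 1.80975, -0.3264)  len=1.0767
  (v7,v12,v8) [++-] → (0.281939, 0.988717, -0.3264)–(0.3259, 1.003, -0.3264)  len=0.0462
  (v8,v12,v13) [-+-] → (0.281939, 0.988717, -0.3264)–(-0.8532, 0.6199, -0.3264)  len=1.1936
  (v9,v14,v5) [--+] → (-0.515479, 1.4512, -0.3264)–(0.588023, 1.80975, -0.3264)  len=1.1603
  (v5,v14,v10) [+-+] → (-0.515479, 1.4512, -0.3264)–(-1.53944, 1.1185, -0.3264)  len=1.0767
  (v12,v17,v13) [++-] → (-0.8532, 0.573676, -0.3264)–(-0.8532, 0.6199, -0.3264)  len=0.0462
  (v13,v17,v18) [-+-] → (-0.8532, 0.573676, -0.3264)–(-0.8532, -0.6199, -0.3264)  len=1.1936
  (v14,v19,v10) [--+] → (-1.53944, -0.0418081, -0.3264)–(-1.53944, 1.1185, -0.3264)  len=1.1603
  (v10,v19,v15) [+-+] → (-1.53944, -0.0418081, -0.3264)–(-1.53944, -1.1185, -0.3264)  len=1.0767
  (v17,v22,v18) [++-] → (-0.809239, -0.634183, -0.3264)–(-0.8532, -0.6199, -0.3264)  len=0.0462
  (v18,v22,v23) [-+-] → (-0.809239, -0.634183, -0.3264)–(0.3259, -1.003, -0.3264)  len=1.1936
  (v19,v24,v15) [--+] → (-0.435939, -1.47704, -0.3264)–(-1.53944, -1.1185, -0.3264)  len=1.1603
  (v15,v24,v20) [+-+] → (-0.435939, -1.47704, -0.3264)–(0.588023, -1.80975, -0.3264)  len=1.0767
  (v22,v2,v23) [++-] → (0.353069, -0.965604, -0.3264)–(0.3259, -1.003, -0.3264)  len=0.0462
  (v23,v2,v3) [-+-] → (0.353069, -0.965604, -0.3264)–(1.0546, 0, -0.3264)  len=1.1935
  (v24,v4,v20) [--+] → (1.27, -0.871048, -0.3264)–(0.588023, -1.80975, -0.3264)  len=1.1603
  (v20,v4,v0) [+-+] → (1.27, -0.871048, -0.3264)–(1.90284, 0, -0.3264)  len=1.0767

Chained into 2 loop(s):
  loop 1: 10 segments, perimeter = 6.1989
  loop 2: 10 segments, perimeter = 11.1848
Total perimeter = 17.384

loops=2 perimeter=17.384


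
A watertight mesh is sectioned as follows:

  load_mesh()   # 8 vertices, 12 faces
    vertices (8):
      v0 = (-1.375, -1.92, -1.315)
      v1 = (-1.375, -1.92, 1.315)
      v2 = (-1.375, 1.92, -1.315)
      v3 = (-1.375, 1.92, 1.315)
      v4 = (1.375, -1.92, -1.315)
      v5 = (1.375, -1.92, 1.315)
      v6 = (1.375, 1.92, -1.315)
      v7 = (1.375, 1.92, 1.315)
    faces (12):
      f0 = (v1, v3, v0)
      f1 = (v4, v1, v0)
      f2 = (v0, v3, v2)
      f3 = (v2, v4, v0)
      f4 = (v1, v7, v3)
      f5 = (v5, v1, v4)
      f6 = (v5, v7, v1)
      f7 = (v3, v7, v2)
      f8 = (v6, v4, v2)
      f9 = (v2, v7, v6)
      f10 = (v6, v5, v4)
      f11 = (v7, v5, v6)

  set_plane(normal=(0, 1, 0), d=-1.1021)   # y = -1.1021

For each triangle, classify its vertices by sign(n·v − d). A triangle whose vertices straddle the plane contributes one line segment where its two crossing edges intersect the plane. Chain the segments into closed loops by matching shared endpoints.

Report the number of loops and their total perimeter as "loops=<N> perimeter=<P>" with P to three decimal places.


Straddling triangles (8 of 12):
  (v1,v3,v0) [-+-] → (-1.375, -1.1021, 1.315)–(-1.375, -1.1021, -0.754824)  len=2.0698
  (v0,v3,v2) [-++] → (-1.375, -1.1021, -0.754824)–(-1.375, -1.1021, -1.315)  len=0.5602
  (v2,v4,v0) [+--] → (0.789264, -1.1021, -1.315)–(-1.375, -1.1021, -1.315)  len=2.1643
  (v1,v7,v3) [-++] → (-0.789264, -1.1021, 1.315)–(-1.375, -1.1021, 1.315)  len=0.5857
  (v5,v7,v1) [-+-] → (1.375, -1.1021, 1.315)–(-0.789264, -1.1021, 1.315)  len=2.1643
  (v6,v4,v2) [+-+] → (1.375, -1.1021, -1.315)–(0.789264, -1.1021, -1.315)  len=0.5857
  (v6,v5,v4) [+--] → (1.375, -1.1021, 0.754824)–(1.375, -1.1021, -1.315)  len=2.0698
  (v7,v5,v6) [+-+] → (1.375, -1.1021, 1.315)–(1.375, -1.1021, 0.754824)  len=0.5602

Chained into 1 loop(s):
  loop 1: 8 segments, perimeter = 10.7600
Total perimeter = 10.760

loops=1 perimeter=10.760


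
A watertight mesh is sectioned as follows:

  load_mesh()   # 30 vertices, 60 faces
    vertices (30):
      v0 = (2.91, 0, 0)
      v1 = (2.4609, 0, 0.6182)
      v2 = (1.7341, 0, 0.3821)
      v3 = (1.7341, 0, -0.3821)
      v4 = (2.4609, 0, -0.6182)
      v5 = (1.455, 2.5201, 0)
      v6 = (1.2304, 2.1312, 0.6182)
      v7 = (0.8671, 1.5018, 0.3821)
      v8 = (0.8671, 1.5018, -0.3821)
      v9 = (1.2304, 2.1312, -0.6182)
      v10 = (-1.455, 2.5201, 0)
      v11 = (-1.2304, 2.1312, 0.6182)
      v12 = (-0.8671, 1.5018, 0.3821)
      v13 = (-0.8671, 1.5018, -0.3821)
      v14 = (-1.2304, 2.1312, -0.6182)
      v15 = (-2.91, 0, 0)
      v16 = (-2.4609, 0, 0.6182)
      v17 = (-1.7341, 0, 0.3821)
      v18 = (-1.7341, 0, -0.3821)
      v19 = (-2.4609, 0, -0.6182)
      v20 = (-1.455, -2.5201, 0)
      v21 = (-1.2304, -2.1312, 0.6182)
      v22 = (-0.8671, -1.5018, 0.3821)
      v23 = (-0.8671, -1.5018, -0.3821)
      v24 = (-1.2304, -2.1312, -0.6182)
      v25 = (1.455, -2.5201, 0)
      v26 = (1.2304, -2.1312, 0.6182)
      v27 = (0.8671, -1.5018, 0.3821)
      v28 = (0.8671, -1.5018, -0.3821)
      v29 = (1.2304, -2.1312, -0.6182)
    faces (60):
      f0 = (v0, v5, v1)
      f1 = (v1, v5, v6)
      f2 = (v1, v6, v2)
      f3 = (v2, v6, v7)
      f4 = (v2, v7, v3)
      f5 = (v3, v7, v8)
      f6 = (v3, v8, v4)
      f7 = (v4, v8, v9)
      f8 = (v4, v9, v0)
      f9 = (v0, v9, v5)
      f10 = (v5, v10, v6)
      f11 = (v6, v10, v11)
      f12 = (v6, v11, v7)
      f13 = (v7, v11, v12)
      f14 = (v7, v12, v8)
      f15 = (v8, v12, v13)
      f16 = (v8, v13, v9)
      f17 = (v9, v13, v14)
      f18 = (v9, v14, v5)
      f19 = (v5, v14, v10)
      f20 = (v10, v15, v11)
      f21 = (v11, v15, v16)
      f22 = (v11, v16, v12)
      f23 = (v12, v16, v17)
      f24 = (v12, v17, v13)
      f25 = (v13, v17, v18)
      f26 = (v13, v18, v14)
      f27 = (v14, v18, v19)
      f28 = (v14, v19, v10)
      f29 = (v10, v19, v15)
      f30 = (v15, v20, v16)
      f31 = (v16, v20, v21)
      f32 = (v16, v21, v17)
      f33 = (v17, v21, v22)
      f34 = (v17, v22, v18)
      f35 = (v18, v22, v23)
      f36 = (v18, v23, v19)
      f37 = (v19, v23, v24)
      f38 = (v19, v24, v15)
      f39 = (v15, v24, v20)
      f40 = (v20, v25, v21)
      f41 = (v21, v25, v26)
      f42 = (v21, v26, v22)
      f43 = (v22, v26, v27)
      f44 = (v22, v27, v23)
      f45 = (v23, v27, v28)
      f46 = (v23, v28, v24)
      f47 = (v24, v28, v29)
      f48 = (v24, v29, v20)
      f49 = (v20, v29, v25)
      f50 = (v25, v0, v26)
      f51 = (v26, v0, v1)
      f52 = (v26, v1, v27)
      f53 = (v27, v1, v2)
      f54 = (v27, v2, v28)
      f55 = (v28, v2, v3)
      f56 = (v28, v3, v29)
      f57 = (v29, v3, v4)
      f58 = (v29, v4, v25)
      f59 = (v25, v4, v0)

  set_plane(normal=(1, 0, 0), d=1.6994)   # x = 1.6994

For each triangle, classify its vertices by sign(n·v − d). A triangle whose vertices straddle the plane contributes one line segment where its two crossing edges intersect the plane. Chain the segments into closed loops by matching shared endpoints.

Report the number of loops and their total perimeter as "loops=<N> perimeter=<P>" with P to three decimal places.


Straddling triangles (20 of 60):
  (v0,v5,v1) [+-+] → (1.6994, 2.09679, 0)–(1.6994, 1.9078, 0.150202)  len=0.2414
  (v1,v5,v6) [+--] → (1.6994, 1.9078, 0.150202)–(1.6994, 1.3189, 0.6182)  len=0.7522
  (v1,v6,v2) [+-+] → (1.6994, 1.3189, 0.6182)–(1.6994, 0.146819, 0.398365)  len=1.1925
  (v2,v6,v7) [+--] → (1.6994, 0.146819, 0.398365)–(1.6994, 0.0601066, 0.3821)  len=0.0882
  (v2,v7,v3) [+-+] → (1.6994, 0.0601066, 0.3821)–(1.6994, 0.0601066, -0.351514)  len=0.7336
  (v3,v7,v8) [+--] → (1.6994, 0.0601066, -0.351514)–(1.6994, 0.0601066, -0.3821)  len=0.0306
  (v3,v8,v4) [+-+] → (1.6994, 0.0601066, -0.3821)–(1.6994, 0.717543, -0.505394)  len=0.6689
  (v4,v8,v9) [+--] → (1.6994, 0.717543, -0.505394)–(1.6994, 1.3189, -0.6182)  len=0.6118
  (v4,v9,v0) [+-+] → (1.6994, 1.3189, -0.6182)–(1.6994, 1.5361, -0.445578)  len=0.2774
  (v0,v9,v5) [+--] → (1.6994, 1.5361, -0.445578)–(1.6994, 2.09679, 0)  len=0.7162
  (v25,v0,v26) [-+-] → (1.6994, -2.09679, 0)–(1.6994, -1.5361, 0.445578)  len=0.7162
  (v26,v0,v1) [-++] → (1.6994, -1.5361, 0.445578)–(1.6994, -1.3189, 0.6182)  len=0.2774
  (v26,v1,v27) [-+-] → (1.6994, -1.3189, 0.6182)–(1.6994, -0.717543, 0.505394)  len=0.6118
  (v27,v1,v2) [-++] → (1.6994, -0.717543, 0.505394)–(1.6994, -0.0601066, 0.3821)  len=0.6689
  (v27,v2,v28) [-+-] → (1.6994, -0.0601066, 0.3821)–(1.6994, -0.0601066, 0.351514)  len=0.0306
  (v28,v2,v3) [-++] → (1.6994, -0.0601066, 0.351514)–(1.6994, -0.0601066, -0.3821)  len=0.7336
  (v28,v3,v29) [-+-] → (1.6994, -0.0601066, -0.3821)–(1.6994, -0.146819, -0.398365)  len=0.0882
  (v29,v3,v4) [-++] → (1.6994, -0.146819, -0.398365)–(1.6994, -1.3189, -0.6182)  len=1.1925
  (v29,v4,v25) [-+-] → (1.6994, -1.3189, -0.6182)–(1.6994, -1.9078, -0.150202)  len=0.7522
  (v25,v4,v0) [-++] → (1.6994, -1.9078, -0.150202)–(1.6994, -2.09679, 0)  len=0.2414

Chained into 2 loop(s):
  loop 1: 10 segments, perimeter = 5.3129
  loop 2: 10 segments, perimeter = 5.3129
Total perimeter = 10.626

loops=2 perimeter=10.626


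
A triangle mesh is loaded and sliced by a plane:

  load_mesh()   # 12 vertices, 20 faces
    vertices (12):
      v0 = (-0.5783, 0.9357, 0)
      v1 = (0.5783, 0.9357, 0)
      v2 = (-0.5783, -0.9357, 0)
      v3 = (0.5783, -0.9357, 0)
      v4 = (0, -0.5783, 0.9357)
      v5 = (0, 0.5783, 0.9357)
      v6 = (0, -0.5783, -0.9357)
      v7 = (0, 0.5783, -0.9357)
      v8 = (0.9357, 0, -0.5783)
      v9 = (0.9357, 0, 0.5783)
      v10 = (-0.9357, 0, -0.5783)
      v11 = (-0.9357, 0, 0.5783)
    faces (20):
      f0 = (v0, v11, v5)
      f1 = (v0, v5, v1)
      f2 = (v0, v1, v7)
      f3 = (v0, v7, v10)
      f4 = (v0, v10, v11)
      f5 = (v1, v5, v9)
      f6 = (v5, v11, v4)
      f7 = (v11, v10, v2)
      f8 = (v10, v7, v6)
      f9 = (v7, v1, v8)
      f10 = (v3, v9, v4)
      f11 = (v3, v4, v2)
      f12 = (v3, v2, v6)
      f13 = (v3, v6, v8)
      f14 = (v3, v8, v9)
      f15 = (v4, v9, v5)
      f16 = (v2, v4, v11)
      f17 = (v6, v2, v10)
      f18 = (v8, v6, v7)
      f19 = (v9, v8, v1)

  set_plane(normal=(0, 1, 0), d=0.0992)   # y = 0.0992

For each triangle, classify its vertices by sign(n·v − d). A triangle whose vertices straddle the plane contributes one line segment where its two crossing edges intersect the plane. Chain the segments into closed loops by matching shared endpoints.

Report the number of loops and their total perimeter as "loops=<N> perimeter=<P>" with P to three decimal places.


Straddling triangles (10 of 20):
  (v0,v11,v5) [+-+] → (-0.89781, 0.0992, 0.51699)–(-0.775193, 0.0992, 0.639607)  len=0.1734
  (v0,v7,v10) [++-] → (-0.775193, 0.0992, -0.639607)–(-0.89781, 0.0992, -0.51699)  len=0.1734
  (v0,v10,v11) [+--] → (-0.89781, 0.0992, -0.51699)–(-0.89781, 0.0992, 0.51699)  len=1.0340
  (v1,v5,v9) [++-] → (0.775193, 0.0992, 0.639607)–(0.89781, 0.0992, 0.51699)  len=0.1734
  (v5,v11,v4) [+--] → (-0.775193, 0.0992, 0.639607)–(0, 0.0992, 0.9357)  len=0.8298
  (v10,v7,v6) [-+-] → (-0.775193, 0.0992, -0.639607)–(0, 0.0992, -0.9357)  len=0.8298
  (v7,v1,v8) [++-] → (0.89781, 0.0992, -0.51699)–(0.775193, 0.0992, -0.639607)  len=0.1734
  (v4,v9,v5) [--+] → (0.775193, 0.0992, 0.639607)–(0, 0.0992, 0.9357)  len=0.8298
  (v8,v6,v7) [--+] → (0, 0.0992, -0.9357)–(0.775193, 0.0992, -0.639607)  len=0.8298
  (v9,v8,v1) [--+] → (0.89781, 0.0992, -0.51699)–(0.89781, 0.0992, 0.51699)  len=1.0340

Chained into 1 loop(s):
  loop 1: 10 segments, perimeter = 6.0809
Total perimeter = 6.081

loops=1 perimeter=6.081


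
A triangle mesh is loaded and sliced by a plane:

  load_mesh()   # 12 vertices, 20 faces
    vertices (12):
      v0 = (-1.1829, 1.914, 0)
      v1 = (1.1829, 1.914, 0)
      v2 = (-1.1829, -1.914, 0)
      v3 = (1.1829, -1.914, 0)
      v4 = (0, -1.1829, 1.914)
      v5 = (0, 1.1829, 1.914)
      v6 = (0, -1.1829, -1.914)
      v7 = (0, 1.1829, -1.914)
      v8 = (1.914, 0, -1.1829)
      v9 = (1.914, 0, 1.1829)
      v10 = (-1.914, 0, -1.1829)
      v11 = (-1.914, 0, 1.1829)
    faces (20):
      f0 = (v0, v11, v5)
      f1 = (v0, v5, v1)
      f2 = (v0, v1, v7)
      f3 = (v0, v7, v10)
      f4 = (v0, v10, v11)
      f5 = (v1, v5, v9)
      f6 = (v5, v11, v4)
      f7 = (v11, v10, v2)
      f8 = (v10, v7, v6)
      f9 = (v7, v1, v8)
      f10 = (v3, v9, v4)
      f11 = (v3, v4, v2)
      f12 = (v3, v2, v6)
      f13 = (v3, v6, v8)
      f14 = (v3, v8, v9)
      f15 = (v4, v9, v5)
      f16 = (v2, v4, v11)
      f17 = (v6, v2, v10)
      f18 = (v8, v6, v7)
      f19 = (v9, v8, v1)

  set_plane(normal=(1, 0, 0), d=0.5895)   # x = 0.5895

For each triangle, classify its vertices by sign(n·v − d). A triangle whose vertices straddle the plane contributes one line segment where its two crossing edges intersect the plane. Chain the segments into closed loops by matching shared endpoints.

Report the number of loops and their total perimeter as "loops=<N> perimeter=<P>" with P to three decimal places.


Straddling triangles (10 of 20):
  (v0,v5,v1) [--+] → (0.5895, 1.54724, 0.960155)–(0.5895, 1.914, 0)  len=1.0278
  (v0,v1,v7) [-+-] → (0.5895, 1.914, 0)–(0.5895, 1.54724, -0.960155)  len=1.0278
  (v1,v5,v9) [+-+] → (0.5895, 1.54724, 0.960155)–(0.5895, 0.818574, 1.68883)  len=1.0305
  (v7,v1,v8) [-++] → (0.5895, 1.54724, -0.960155)–(0.5895, 0.818574, -1.68883)  len=1.0305
  (v3,v9,v4) [++-] → (0.5895, -0.818574, 1.68883)–(0.5895, -1.54724, 0.960155)  len=1.0305
  (v3,v4,v2) [+--] → (0.5895, -1.54724, 0.960155)–(0.5895, -1.914, 0)  len=1.0278
  (v3,v2,v6) [+--] → (0.5895, -1.914, 0)–(0.5895, -1.54724, -0.960155)  len=1.0278
  (v3,v6,v8) [+-+] → (0.5895, -1.54724, -0.960155)–(0.5895, -0.818574, -1.68883)  len=1.0305
  (v4,v9,v5) [-+-] → (0.5895, -0.818574, 1.68883)–(0.5895, 0.818574, 1.68883)  len=1.6371
  (v8,v6,v7) [+--] → (0.5895, -0.818574, -1.68883)–(0.5895, 0.818574, -1.68883)  len=1.6371

Chained into 1 loop(s):
  loop 1: 10 segments, perimeter = 11.5075
Total perimeter = 11.508

loops=1 perimeter=11.508


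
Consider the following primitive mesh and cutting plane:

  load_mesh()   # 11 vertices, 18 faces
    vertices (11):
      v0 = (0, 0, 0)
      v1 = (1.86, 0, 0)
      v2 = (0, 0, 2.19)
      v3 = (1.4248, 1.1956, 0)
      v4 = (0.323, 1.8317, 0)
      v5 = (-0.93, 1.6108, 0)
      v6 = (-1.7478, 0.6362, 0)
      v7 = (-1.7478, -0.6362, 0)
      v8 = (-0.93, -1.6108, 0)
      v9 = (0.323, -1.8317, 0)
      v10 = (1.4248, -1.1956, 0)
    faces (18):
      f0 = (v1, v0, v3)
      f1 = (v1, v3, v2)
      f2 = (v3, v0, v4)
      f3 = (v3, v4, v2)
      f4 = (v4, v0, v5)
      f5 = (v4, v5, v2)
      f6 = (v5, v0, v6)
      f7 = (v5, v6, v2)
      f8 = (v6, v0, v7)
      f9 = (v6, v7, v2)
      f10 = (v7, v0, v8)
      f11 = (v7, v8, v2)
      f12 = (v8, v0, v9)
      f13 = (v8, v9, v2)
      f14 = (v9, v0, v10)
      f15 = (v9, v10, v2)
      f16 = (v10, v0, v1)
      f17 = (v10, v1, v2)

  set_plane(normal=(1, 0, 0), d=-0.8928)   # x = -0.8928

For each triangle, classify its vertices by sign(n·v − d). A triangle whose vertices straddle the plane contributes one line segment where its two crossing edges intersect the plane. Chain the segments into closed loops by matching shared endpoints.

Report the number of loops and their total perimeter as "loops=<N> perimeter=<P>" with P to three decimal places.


loops=1 perimeter=7.247

Straddling triangles (10 of 18):
  (v4,v0,v5) [++-] → (-0.8928, 1.54637, 0)–(-0.8928, 1.61736, 0)  len=0.0710
  (v4,v5,v2) [+-+] → (-0.8928, 1.61736, 0)–(-0.8928, 1.54637, 0.0876)  len=0.1128
  (v5,v0,v6) [-+-] → (-0.8928, 1.54637, 0)–(-0.8928, 0.32498, 0)  len=1.2214
  (v5,v6,v2) [--+] → (-0.8928, 0.32498, 1.07132)–(-0.8928, 1.54637, 0.0876)  len=1.5683
  (v6,v0,v7) [-+-] → (-0.8928, 0.32498, 0)–(-0.8928, -0.32498, 0)  len=0.6500
  (v6,v7,v2) [--+] → (-0.8928, -0.32498, 1.07132)–(-0.8928, 0.32498, 1.07132)  len=0.6500
  (v7,v0,v8) [-+-] → (-0.8928, -0.32498, 0)–(-0.8928, -1.54637, 0)  len=1.2214
  (v7,v8,v2) [--+] → (-0.8928, -1.54637, 0.0876)–(-0.8928, -0.32498, 1.07132)  len=1.5683
  (v8,v0,v9) [-++] → (-0.8928, -1.54637, 0)–(-0.8928, -1.61736, 0)  len=0.0710
  (v8,v9,v2) [-++] → (-0.8928, -1.61736, 0)–(-0.8928, -1.54637, 0.0876)  len=0.1128

Chained into 1 loop(s):
  loop 1: 10 segments, perimeter = 7.2467
Total perimeter = 7.247
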